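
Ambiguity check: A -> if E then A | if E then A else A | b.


dangling else: 'if E then if E then b else b' parses two ways
Ambiguous


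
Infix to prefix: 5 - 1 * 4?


'*' binds tighter: tree is (- 5 (* 1 4))
Prefix: - 5 * 1 4


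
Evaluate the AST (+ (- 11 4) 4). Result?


Evaluate inner: (- 11 4) = 7
Evaluate root: (+ 7 4) = 11
Result: 11


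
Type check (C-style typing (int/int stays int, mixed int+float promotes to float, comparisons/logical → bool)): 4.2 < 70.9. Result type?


Operand types: float < float
Rule: comparison yields bool
Result type: bool


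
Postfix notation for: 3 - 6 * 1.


* has higher precedence, evaluate 6*1 first
Postfix: 3 6 1 * -


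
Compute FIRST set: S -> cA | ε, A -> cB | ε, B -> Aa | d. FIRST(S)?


Per alternative of S: FIRST(cA) = {c}; FIRST(ε) = {ε}
FIRST(S) = {c, ε}


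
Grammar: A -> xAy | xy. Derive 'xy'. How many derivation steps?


Derivation: A => xy
Steps: 1


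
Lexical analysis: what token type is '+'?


Pattern: operator symbol
Type: OPERATOR


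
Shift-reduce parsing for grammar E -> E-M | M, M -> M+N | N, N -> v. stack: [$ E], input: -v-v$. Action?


shift '-' to continue E -> E-M
Action: shift


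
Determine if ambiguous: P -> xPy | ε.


balanced x^n…y^n: each string has a unique parse
Unambiguous


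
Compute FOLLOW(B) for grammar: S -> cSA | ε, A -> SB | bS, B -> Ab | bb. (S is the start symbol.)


$ ∈ FOLLOW(S). For each A -> αBβ: add FIRST(β)\{ε} to FOLLOW(B); if β nullable, add FOLLOW(A).
FOLLOW(B) = {$, b, c}


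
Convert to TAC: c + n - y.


Break into single-operator statements:
t1 = c + n
t2 = t1 - y


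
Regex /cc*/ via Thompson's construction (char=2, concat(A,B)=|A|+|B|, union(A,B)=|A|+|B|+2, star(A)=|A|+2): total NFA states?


Syntax tree has 2 char leaf(s), 0 union(s), 1 star(s)
chars contribute 2×2 = 4; each union adds +2; each star adds +2
Total: 4 + 0 + 2 = 6 states


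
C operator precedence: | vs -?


'-' is additive (level 9); '|' is bitwise OR (level 3)
Higher level binds tighter
'-' has higher precedence than '|'


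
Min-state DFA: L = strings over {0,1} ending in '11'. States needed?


Track the longest suffix of input matching a prefix of '11': 3 classes (prefixes of length 0..2)
Minimal DFA: 3 states


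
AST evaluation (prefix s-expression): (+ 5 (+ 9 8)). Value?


Evaluate inner: (+ 9 8) = 17
Evaluate root: (+ 5 17) = 22
Result: 22


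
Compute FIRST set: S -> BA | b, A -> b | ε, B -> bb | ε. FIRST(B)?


Per alternative of B: FIRST(bb) = {b}; FIRST(ε) = {ε}
FIRST(B) = {b, ε}


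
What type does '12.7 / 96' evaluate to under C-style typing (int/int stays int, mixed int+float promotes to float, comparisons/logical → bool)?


Operand types: float / int
Rule: mixed int/float promotes to float; int/int stays int
Result type: float


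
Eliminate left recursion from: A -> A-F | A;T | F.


Left-recursive alternatives: A-F, A;T; non-recursive: F
Introduce A': A -> FA', A' -> -FA' | ;TA' | ε


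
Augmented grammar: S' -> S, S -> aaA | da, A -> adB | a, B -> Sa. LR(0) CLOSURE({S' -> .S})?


Start: S' -> .S
For each item with dot before a nonterminal B, add B -> .γ for every B-production
Closure: [S' -> .S, S -> .aaA, S -> .da]


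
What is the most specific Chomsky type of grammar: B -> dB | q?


Right-linear: every RHS is a terminal or a terminal followed by one nonterminal
Classification: Type 3 (Regular)


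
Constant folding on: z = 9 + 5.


9 + 5 = 14 at compile time
Optimized: z = 14


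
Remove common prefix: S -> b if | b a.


Common prefix: 'b'
Factored: S -> b S', S' -> if | a


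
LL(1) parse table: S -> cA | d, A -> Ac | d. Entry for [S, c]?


For [S, c]: 'c' ∈ FIRST(cA)
Entry: S -> cA


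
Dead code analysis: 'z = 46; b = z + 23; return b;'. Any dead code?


z is read by b's definition; b is returned
No dead code


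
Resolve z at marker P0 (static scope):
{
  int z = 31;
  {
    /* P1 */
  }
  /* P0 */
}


z declared in the same block as P0
z = 31


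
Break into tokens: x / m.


Scan left to right, longest-match per lexeme
Tokens: ID(x), OP(/), ID(m)


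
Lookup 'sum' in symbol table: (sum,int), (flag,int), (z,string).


Lookup 'sum' → type int


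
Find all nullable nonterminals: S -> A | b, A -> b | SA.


A nonterminal is nullable iff some alternative derives ε (directly, or every symbol in it is nullable)
Nullable: {}


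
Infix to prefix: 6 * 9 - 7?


left-to-right (same/higher precedence on left): tree is (- (* 6 9) 7)
Prefix: - * 6 9 7


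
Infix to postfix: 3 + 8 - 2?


Left to right (same or higher precedence on left)
Postfix: 3 8 + 2 -


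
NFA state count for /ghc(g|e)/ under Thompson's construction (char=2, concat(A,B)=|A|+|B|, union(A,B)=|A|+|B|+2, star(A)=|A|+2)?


Syntax tree has 5 char leaf(s), 1 union(s), 0 star(s)
chars contribute 5×2 = 10; each union adds +2; each star adds +2
Total: 10 + 2 + 0 = 12 states


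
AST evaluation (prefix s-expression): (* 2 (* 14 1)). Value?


Evaluate inner: (* 14 1) = 14
Evaluate root: (* 2 14) = 28
Result: 28


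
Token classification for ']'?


Pattern: delimiter/punctuation
Type: PUNCTUATION


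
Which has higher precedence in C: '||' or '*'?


'*' is multiplicative (level 10); '||' is logical OR (level 1)
Higher level binds tighter
'*' has higher precedence than '||'


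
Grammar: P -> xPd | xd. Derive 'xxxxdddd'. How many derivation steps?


Derivation: P => xPd => xxPdd => xxxPddd => xxxxdddd
Steps: 4


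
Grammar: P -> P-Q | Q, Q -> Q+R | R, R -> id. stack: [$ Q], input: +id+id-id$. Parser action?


shift '+' to continue Q -> Q+R
Action: shift


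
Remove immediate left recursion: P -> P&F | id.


Left-recursive alternatives: P&F; non-recursive: id
Introduce P': P -> idP', P' -> &FP' | ε


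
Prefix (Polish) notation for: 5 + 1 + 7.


left-to-right (same/higher precedence on left): tree is (+ (+ 5 1) 7)
Prefix: + + 5 1 7


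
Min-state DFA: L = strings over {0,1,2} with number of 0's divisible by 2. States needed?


Track (count of 0) mod 2: states 0..1, accept at 0
Minimal DFA: 2 states


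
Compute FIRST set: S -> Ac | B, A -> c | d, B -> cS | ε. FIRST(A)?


Per alternative of A: FIRST(c) = {c}; FIRST(d) = {d}
FIRST(A) = {c, d}


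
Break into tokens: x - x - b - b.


Scan left to right, longest-match per lexeme
Tokens: ID(x), OP(-), ID(x), OP(-), ID(b), OP(-), ID(b)


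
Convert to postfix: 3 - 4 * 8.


* has higher precedence, evaluate 4*8 first
Postfix: 3 4 8 * -


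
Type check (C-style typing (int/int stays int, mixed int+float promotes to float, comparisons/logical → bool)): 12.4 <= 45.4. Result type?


Operand types: float <= float
Rule: comparison yields bool
Result type: bool


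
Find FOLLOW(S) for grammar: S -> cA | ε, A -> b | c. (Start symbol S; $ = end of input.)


$ ∈ FOLLOW(S). For each A -> αBβ: add FIRST(β)\{ε} to FOLLOW(B); if β nullable, add FOLLOW(A).
FOLLOW(S) = {$}


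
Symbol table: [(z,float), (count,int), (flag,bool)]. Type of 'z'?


Lookup 'z' → type float


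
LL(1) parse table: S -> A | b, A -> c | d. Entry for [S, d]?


For [S, d]: 'd' ∈ FIRST(A)
Entry: S -> A


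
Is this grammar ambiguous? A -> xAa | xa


balanced x^n…a^n: each string has a unique parse
Unambiguous


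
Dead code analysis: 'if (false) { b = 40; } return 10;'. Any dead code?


condition is constant false, so the whole block is unreachable
Dead: 'if (false) { b = 40; }'


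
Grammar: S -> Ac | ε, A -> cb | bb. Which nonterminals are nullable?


A nonterminal is nullable iff some alternative derives ε (directly, or every symbol in it is nullable)
Nullable: {S}


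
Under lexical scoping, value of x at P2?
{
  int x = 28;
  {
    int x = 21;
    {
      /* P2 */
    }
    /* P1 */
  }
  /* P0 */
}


P2's block does not declare x; resolves to the enclosing declaration at depth 1
x = 21


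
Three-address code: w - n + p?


Break into single-operator statements:
t1 = w - n
t2 = t1 + p


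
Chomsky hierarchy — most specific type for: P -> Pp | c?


Left-linear: every RHS is a terminal or one nonterminal followed by a terminal
Classification: Type 3 (Regular)


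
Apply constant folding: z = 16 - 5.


16 - 5 = 11 at compile time
Optimized: z = 11


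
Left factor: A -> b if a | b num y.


Common prefix: 'b'
Factored: A -> b A', A' -> if a | num y


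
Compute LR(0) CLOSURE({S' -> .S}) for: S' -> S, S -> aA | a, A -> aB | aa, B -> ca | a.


Start: S' -> .S
For each item with dot before a nonterminal B, add B -> .γ for every B-production
Closure: [S' -> .S, S -> .aA, S -> .a]


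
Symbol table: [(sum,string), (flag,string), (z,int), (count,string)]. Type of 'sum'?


Lookup 'sum' → type string


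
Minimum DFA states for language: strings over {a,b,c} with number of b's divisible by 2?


Track (count of b) mod 2: states 0..1, accept at 0
Minimal DFA: 2 states


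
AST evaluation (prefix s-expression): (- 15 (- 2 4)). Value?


Evaluate inner: (- 2 4) = -2
Evaluate root: (- 15 -2) = 17
Result: 17


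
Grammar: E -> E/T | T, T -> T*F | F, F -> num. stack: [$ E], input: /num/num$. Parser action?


shift '/' to continue E -> E/T
Action: shift


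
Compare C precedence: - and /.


'/' is multiplicative (level 10); '-' is additive (level 9)
Higher level binds tighter
'/' has higher precedence than '-'


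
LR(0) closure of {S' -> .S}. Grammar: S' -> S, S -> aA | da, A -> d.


Start: S' -> .S
For each item with dot before a nonterminal B, add B -> .γ for every B-production
Closure: [S' -> .S, S -> .aA, S -> .da]


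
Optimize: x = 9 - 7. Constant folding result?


9 - 7 = 2 at compile time
Optimized: x = 2


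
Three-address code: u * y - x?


Break into single-operator statements:
t1 = u * y
t2 = t1 - x


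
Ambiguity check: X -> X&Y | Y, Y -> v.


precedence layered via separate nonterminal Y: deterministic
Unambiguous


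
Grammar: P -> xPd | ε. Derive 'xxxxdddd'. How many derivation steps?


Derivation: P => xPd => xxPdd => xxxPddd => xxxxPdddd => xxxxdddd
Steps: 5


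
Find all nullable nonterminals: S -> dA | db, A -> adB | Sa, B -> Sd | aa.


A nonterminal is nullable iff some alternative derives ε (directly, or every symbol in it is nullable)
Nullable: {}


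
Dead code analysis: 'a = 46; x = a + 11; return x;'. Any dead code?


a is read by x's definition; x is returned
No dead code


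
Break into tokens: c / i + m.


Scan left to right, longest-match per lexeme
Tokens: ID(c), OP(/), ID(i), OP(+), ID(m)


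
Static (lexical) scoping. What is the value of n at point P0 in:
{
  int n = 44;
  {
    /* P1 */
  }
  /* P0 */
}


n declared in the same block as P0
n = 44


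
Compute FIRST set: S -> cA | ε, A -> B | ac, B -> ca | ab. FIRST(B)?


Per alternative of B: FIRST(ca) = {c}; FIRST(ab) = {a}
FIRST(B) = {a, c}


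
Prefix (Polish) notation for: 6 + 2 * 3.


'*' binds tighter: tree is (+ 6 (* 2 3))
Prefix: + 6 * 2 3


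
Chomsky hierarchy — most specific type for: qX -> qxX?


LHS has context (more than one symbol) and |LHS| ≤ |RHS|
Classification: Type 1 (Context-Sensitive)


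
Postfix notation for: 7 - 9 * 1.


* has higher precedence, evaluate 9*1 first
Postfix: 7 9 1 * -


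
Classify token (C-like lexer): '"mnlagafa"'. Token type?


Pattern: double-quoted sequence
Type: STRING_LITERAL


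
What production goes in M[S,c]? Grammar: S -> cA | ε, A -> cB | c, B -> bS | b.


For [S, c]: 'c' ∈ FIRST(cA)
Entry: S -> cA


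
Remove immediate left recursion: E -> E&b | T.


Left-recursive alternatives: E&b; non-recursive: T
Introduce E': E -> TE', E' -> &bE' | ε


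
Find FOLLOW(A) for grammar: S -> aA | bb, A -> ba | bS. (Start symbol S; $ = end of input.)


$ ∈ FOLLOW(S). For each A -> αBβ: add FIRST(β)\{ε} to FOLLOW(B); if β nullable, add FOLLOW(A).
FOLLOW(A) = {$}


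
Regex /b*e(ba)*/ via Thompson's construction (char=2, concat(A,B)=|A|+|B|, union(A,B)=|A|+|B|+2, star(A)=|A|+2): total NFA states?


Syntax tree has 4 char leaf(s), 0 union(s), 2 star(s)
chars contribute 4×2 = 8; each union adds +2; each star adds +2
Total: 8 + 0 + 4 = 12 states


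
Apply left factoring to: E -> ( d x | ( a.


Common prefix: '('
Factored: E -> ( E', E' -> d x | a


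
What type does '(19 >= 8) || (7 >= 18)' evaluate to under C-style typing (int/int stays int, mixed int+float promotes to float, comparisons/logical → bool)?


Operand types: bool || bool
Rule: logical operators take bool operands and yield bool
Result type: bool


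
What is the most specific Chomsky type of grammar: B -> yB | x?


Right-linear: every RHS is a terminal or a terminal followed by one nonterminal
Classification: Type 3 (Regular)


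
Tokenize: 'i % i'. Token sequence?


Scan left to right, longest-match per lexeme
Tokens: ID(i), OP(%), ID(i)


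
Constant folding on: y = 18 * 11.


18 * 11 = 198 at compile time
Optimized: y = 198


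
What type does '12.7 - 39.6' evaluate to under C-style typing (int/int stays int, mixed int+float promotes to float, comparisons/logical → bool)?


Operand types: float - float
Rule: mixed int/float promotes to float; int/int stays int
Result type: float


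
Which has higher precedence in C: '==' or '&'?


'==' is equality (level 6); '&' is bitwise AND (level 5)
Higher level binds tighter
'==' has higher precedence than '&'


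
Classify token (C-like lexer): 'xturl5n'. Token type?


Pattern: letter/underscore followed by alphanumerics, not a keyword
Type: IDENTIFIER


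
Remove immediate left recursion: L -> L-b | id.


Left-recursive alternatives: L-b; non-recursive: id
Introduce L': L -> idL', L' -> -bL' | ε


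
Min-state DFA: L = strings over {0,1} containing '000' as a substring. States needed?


KMP-style automaton: 3 progress states + 1 absorbing accept = 4
Minimal DFA: 4 states


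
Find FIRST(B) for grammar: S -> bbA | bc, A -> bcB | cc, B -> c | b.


Per alternative of B: FIRST(c) = {c}; FIRST(b) = {b}
FIRST(B) = {b, c}


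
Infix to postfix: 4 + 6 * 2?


* has higher precedence, evaluate 6*2 first
Postfix: 4 6 2 * +


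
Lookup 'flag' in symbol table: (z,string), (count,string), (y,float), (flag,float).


Lookup 'flag' → type float


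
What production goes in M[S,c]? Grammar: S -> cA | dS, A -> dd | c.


For [S, c]: 'c' ∈ FIRST(cA)
Entry: S -> cA


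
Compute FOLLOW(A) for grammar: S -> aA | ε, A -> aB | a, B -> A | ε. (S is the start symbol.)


$ ∈ FOLLOW(S). For each A -> αBβ: add FIRST(β)\{ε} to FOLLOW(B); if β nullable, add FOLLOW(A).
FOLLOW(A) = {$}


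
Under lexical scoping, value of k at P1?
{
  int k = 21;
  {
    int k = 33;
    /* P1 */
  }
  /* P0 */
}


k declared in the same block as P1
k = 33


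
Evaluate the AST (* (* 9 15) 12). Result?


Evaluate inner: (* 9 15) = 135
Evaluate root: (* 135 12) = 1620
Result: 1620


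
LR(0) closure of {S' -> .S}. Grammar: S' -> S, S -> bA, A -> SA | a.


Start: S' -> .S
For each item with dot before a nonterminal B, add B -> .γ for every B-production
Closure: [S' -> .S, S -> .bA]


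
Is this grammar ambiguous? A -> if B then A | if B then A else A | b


dangling else: 'if B then if B then b else b' parses two ways
Ambiguous


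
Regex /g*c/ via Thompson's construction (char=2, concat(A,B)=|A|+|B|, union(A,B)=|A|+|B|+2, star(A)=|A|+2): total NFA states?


Syntax tree has 2 char leaf(s), 0 union(s), 1 star(s)
chars contribute 2×2 = 4; each union adds +2; each star adds +2
Total: 4 + 0 + 2 = 6 states


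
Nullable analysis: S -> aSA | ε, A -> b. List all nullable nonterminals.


A nonterminal is nullable iff some alternative derives ε (directly, or every symbol in it is nullable)
Nullable: {S}


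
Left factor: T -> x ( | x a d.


Common prefix: 'x'
Factored: T -> x T', T' -> ( | a d


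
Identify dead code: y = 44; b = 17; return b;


y is assigned but never read
Dead: 'y = 44'


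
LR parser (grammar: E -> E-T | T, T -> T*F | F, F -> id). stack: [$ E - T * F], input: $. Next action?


handle 'T*F' on top
Action: reduce (T -> T*F)


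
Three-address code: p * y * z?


Break into single-operator statements:
t1 = p * y
t2 = t1 * z


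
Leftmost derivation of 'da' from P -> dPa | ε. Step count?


Derivation: P => dPa => da
Steps: 2


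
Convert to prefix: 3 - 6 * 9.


'*' binds tighter: tree is (- 3 (* 6 9))
Prefix: - 3 * 6 9


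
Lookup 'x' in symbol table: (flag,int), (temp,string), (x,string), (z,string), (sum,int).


Lookup 'x' → type string


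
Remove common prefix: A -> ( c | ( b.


Common prefix: '('
Factored: A -> ( A', A' -> c | b


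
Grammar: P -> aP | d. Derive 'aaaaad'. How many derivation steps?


Derivation: P => aP => aaP => aaaP => aaaaP => aaaaaP => aaaaad
Steps: 6


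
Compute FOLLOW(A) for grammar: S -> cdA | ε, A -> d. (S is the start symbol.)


$ ∈ FOLLOW(S). For each A -> αBβ: add FIRST(β)\{ε} to FOLLOW(B); if β nullable, add FOLLOW(A).
FOLLOW(A) = {$}


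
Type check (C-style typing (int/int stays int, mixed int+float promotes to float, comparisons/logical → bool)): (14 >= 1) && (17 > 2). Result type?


Operand types: bool && bool
Rule: logical operators take bool operands and yield bool
Result type: bool


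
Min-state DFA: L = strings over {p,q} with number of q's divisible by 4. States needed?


Track (count of q) mod 4: states 0..3, accept at 0
Minimal DFA: 4 states


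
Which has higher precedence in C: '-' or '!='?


'-' is additive (level 9); '!=' is equality (level 6)
Higher level binds tighter
'-' has higher precedence than '!='


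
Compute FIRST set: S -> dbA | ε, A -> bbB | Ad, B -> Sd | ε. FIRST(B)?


Per alternative of B: FIRST(Sd) = {d}; FIRST(ε) = {ε}
FIRST(B) = {d, ε}


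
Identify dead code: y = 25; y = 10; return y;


first assignment to y is overwritten before any read
Dead: 'y = 25'


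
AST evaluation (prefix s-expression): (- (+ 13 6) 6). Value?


Evaluate inner: (+ 13 6) = 19
Evaluate root: (- 19 6) = 13
Result: 13


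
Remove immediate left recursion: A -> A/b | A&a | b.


Left-recursive alternatives: A/b, A&a; non-recursive: b
Introduce A': A -> bA', A' -> /bA' | &aA' | ε


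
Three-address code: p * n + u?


Break into single-operator statements:
t1 = p * n
t2 = t1 + u


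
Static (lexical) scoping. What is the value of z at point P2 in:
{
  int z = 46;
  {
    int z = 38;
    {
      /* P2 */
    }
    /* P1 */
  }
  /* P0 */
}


P2's block does not declare z; resolves to the enclosing declaration at depth 1
z = 38


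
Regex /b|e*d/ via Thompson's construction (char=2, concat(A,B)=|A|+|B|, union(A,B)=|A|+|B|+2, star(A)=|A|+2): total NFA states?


Syntax tree has 3 char leaf(s), 1 union(s), 1 star(s)
chars contribute 3×2 = 6; each union adds +2; each star adds +2
Total: 6 + 2 + 2 = 10 states


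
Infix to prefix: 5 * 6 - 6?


left-to-right (same/higher precedence on left): tree is (- (* 5 6) 6)
Prefix: - * 5 6 6


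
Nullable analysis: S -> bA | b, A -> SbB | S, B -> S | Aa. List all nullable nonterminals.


A nonterminal is nullable iff some alternative derives ε (directly, or every symbol in it is nullable)
Nullable: {}


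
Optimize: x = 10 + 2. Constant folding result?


10 + 2 = 12 at compile time
Optimized: x = 12


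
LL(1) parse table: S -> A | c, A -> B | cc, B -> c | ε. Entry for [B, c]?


For [B, c]: 'c' ∈ FIRST(c)
Entry: B -> c


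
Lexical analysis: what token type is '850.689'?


Pattern: digits with a decimal point
Type: FLOAT_LITERAL


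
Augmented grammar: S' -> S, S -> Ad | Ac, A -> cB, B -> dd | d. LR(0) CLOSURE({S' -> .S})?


Start: S' -> .S
For each item with dot before a nonterminal B, add B -> .γ for every B-production
Closure: [S' -> .S, S -> .Ad, S -> .Ac, A -> .cB]


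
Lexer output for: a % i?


Scan left to right, longest-match per lexeme
Tokens: ID(a), OP(%), ID(i)


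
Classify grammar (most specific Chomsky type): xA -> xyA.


LHS has context (more than one symbol) and |LHS| ≤ |RHS|
Classification: Type 1 (Context-Sensitive)


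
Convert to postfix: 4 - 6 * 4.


* has higher precedence, evaluate 6*4 first
Postfix: 4 6 4 * -


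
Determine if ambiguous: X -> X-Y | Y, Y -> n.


precedence layered via separate nonterminal Y: deterministic
Unambiguous


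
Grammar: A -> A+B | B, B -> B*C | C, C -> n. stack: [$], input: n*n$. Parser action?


no handle on stack; shift 'n'
Action: shift


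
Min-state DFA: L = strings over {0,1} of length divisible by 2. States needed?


Track length mod 2: states 0..1, accept at 0
Minimal DFA: 2 states


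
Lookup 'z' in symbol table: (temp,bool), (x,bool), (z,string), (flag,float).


Lookup 'z' → type string


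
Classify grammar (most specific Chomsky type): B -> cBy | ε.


Single nonterminal LHS, but c^n y^n is not regular
Classification: Type 2 (Context-Free)


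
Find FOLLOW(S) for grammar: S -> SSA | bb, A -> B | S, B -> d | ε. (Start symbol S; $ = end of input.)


$ ∈ FOLLOW(S). For each A -> αBβ: add FIRST(β)\{ε} to FOLLOW(B); if β nullable, add FOLLOW(A).
FOLLOW(S) = {$, b, d}


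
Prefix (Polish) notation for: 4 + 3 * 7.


'*' binds tighter: tree is (+ 4 (* 3 7))
Prefix: + 4 * 3 7


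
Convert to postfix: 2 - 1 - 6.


Left to right (same or higher precedence on left)
Postfix: 2 1 - 6 -


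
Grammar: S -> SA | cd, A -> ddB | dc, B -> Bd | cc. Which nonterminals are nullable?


A nonterminal is nullable iff some alternative derives ε (directly, or every symbol in it is nullable)
Nullable: {}


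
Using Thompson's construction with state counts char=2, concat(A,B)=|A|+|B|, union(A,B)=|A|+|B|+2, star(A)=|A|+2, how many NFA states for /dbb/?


Syntax tree has 3 char leaf(s), 0 union(s), 0 star(s)
chars contribute 3×2 = 6; each union adds +2; each star adds +2
Total: 6 + 0 + 0 = 6 states


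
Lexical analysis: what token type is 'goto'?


Pattern: reserved word
Type: KEYWORD


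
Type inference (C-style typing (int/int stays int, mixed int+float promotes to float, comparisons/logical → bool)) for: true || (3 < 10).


Operand types: bool || bool
Rule: logical operators take bool operands and yield bool
Result type: bool


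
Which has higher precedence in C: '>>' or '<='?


'>>' is shift (level 8); '<=' is relational (level 7)
Higher level binds tighter
'>>' has higher precedence than '<='


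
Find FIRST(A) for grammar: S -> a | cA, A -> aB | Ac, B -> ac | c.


Per alternative of A: FIRST(aB) = {a}; FIRST(Ac) = {a}
FIRST(A) = {a}


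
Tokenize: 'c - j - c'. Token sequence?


Scan left to right, longest-match per lexeme
Tokens: ID(c), OP(-), ID(j), OP(-), ID(c)


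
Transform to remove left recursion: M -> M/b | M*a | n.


Left-recursive alternatives: M/b, M*a; non-recursive: n
Introduce M': M -> nM', M' -> /bM' | *aM' | ε


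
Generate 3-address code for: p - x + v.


Break into single-operator statements:
t1 = p - x
t2 = t1 + v


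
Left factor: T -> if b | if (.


Common prefix: 'if'
Factored: T -> if T', T' -> b | (


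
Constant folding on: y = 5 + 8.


5 + 8 = 13 at compile time
Optimized: y = 13


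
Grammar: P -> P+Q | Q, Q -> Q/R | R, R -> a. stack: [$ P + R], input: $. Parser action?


'R' (not preceded by Q/) is the handle for Q -> R
Action: reduce (Q -> R)


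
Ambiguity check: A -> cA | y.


right-linear, alternatives start with distinct terminals 'c' vs 'y': unique leftmost derivation
Unambiguous


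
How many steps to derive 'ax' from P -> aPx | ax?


Derivation: P => ax
Steps: 1


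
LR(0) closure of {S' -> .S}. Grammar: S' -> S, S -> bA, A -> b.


Start: S' -> .S
For each item with dot before a nonterminal B, add B -> .γ for every B-production
Closure: [S' -> .S, S -> .bA]


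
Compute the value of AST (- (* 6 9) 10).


Evaluate inner: (* 6 9) = 54
Evaluate root: (- 54 10) = 44
Result: 44


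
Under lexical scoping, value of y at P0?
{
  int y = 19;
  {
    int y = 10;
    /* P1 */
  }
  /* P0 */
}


y declared in the same block as P0
y = 19


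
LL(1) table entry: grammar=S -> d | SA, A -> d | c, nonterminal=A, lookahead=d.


For [A, d]: 'd' ∈ FIRST(d)
Entry: A -> d


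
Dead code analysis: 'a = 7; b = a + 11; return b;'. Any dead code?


a is read by b's definition; b is returned
No dead code


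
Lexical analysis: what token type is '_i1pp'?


Pattern: letter/underscore followed by alphanumerics, not a keyword
Type: IDENTIFIER


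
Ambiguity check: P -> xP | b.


right-linear, alternatives start with distinct terminals 'x' vs 'b': unique leftmost derivation
Unambiguous


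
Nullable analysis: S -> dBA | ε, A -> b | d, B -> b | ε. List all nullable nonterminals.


A nonterminal is nullable iff some alternative derives ε (directly, or every symbol in it is nullable)
Nullable: {B, S}


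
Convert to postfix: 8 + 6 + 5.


Left to right (same or higher precedence on left)
Postfix: 8 6 + 5 +


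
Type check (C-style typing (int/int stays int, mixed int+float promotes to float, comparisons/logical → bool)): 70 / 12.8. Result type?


Operand types: int / float
Rule: mixed int/float promotes to float; int/int stays int
Result type: float


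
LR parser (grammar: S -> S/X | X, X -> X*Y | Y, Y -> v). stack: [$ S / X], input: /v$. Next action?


handle 'S/X' on top; lookahead ∈ FOLLOW(S) = {/, $}
Action: reduce (S -> S/X)


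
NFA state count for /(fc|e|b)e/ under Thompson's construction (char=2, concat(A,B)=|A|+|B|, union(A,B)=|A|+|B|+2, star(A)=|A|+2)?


Syntax tree has 5 char leaf(s), 2 union(s), 0 star(s)
chars contribute 5×2 = 10; each union adds +2; each star adds +2
Total: 10 + 4 + 0 = 14 states


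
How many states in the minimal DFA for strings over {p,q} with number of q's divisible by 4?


Track (count of q) mod 4: states 0..3, accept at 0
Minimal DFA: 4 states


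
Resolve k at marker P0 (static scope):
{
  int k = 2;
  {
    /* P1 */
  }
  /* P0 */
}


k declared in the same block as P0
k = 2


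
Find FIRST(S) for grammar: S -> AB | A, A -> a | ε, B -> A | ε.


Per alternative of S: FIRST(AB) = {a, ε}; FIRST(A) = {a, ε}
FIRST(S) = {a, ε}


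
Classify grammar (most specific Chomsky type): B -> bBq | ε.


Single nonterminal LHS, but b^n q^n is not regular
Classification: Type 2 (Context-Free)


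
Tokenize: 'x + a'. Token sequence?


Scan left to right, longest-match per lexeme
Tokens: ID(x), OP(+), ID(a)


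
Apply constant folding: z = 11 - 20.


11 - 20 = -9 at compile time
Optimized: z = -9


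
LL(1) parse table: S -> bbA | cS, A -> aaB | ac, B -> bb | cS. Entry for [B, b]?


For [B, b]: 'b' ∈ FIRST(bb)
Entry: B -> bb


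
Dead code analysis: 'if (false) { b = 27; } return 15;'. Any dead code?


condition is constant false, so the whole block is unreachable
Dead: 'if (false) { b = 27; }'


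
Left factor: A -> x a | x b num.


Common prefix: 'x'
Factored: A -> x A', A' -> a | b num


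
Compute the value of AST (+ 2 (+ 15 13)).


Evaluate inner: (+ 15 13) = 28
Evaluate root: (+ 2 28) = 30
Result: 30


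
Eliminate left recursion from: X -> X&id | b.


Left-recursive alternatives: X&id; non-recursive: b
Introduce X': X -> bX', X' -> &idX' | ε


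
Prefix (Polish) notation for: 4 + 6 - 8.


left-to-right (same/higher precedence on left): tree is (- (+ 4 6) 8)
Prefix: - + 4 6 8


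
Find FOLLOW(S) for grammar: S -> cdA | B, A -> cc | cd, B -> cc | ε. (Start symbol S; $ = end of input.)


$ ∈ FOLLOW(S). For each A -> αBβ: add FIRST(β)\{ε} to FOLLOW(B); if β nullable, add FOLLOW(A).
FOLLOW(S) = {$}


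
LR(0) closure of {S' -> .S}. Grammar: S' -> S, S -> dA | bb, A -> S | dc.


Start: S' -> .S
For each item with dot before a nonterminal B, add B -> .γ for every B-production
Closure: [S' -> .S, S -> .dA, S -> .bb]


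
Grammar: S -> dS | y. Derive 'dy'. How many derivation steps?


Derivation: S => dS => dy
Steps: 2


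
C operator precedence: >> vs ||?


'>>' is shift (level 8); '||' is logical OR (level 1)
Higher level binds tighter
'>>' has higher precedence than '||'


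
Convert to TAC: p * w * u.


Break into single-operator statements:
t1 = p * w
t2 = t1 * u


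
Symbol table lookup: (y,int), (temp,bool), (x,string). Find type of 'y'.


Lookup 'y' → type int


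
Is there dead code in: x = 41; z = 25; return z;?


x is assigned but never read
Dead: 'x = 41'


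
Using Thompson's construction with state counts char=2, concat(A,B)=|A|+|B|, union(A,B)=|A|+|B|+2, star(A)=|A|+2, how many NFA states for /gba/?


Syntax tree has 3 char leaf(s), 0 union(s), 0 star(s)
chars contribute 3×2 = 6; each union adds +2; each star adds +2
Total: 6 + 0 + 0 = 6 states


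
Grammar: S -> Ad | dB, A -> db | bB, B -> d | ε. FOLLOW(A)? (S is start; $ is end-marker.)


$ ∈ FOLLOW(S). For each A -> αBβ: add FIRST(β)\{ε} to FOLLOW(B); if β nullable, add FOLLOW(A).
FOLLOW(A) = {d}


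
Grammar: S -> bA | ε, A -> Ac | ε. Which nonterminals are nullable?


A nonterminal is nullable iff some alternative derives ε (directly, or every symbol in it is nullable)
Nullable: {A, S}


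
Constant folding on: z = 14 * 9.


14 * 9 = 126 at compile time
Optimized: z = 126


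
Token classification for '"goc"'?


Pattern: double-quoted sequence
Type: STRING_LITERAL


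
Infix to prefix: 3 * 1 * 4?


left-to-right (same/higher precedence on left): tree is (* (* 3 1) 4)
Prefix: * * 3 1 4


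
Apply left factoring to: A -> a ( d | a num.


Common prefix: 'a'
Factored: A -> a A', A' -> ( d | num


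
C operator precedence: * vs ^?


'*' is multiplicative (level 10); '^' is bitwise XOR (level 4)
Higher level binds tighter
'*' has higher precedence than '^'


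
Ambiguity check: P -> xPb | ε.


balanced x^n…b^n: each string has a unique parse
Unambiguous


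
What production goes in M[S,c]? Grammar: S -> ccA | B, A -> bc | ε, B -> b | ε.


For [S, c]: 'c' ∈ FIRST(ccA)
Entry: S -> ccA


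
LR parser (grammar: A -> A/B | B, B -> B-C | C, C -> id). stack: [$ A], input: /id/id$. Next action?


shift '/' to continue A -> A/B
Action: shift


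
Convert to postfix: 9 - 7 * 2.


* has higher precedence, evaluate 7*2 first
Postfix: 9 7 2 * -


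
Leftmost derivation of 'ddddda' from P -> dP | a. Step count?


Derivation: P => dP => ddP => dddP => ddddP => dddddP => ddddda
Steps: 6


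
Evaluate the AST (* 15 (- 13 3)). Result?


Evaluate inner: (- 13 3) = 10
Evaluate root: (* 15 10) = 150
Result: 150


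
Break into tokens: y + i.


Scan left to right, longest-match per lexeme
Tokens: ID(y), OP(+), ID(i)


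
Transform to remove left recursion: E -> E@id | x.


Left-recursive alternatives: E@id; non-recursive: x
Introduce E': E -> xE', E' -> @idE' | ε


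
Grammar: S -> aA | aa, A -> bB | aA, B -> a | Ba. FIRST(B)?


Per alternative of B: FIRST(a) = {a}; FIRST(Ba) = {a}
FIRST(B) = {a}


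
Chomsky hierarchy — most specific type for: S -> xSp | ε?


Single nonterminal LHS, but x^n p^n is not regular
Classification: Type 2 (Context-Free)


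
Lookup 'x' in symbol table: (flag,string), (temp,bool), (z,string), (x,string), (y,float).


Lookup 'x' → type string


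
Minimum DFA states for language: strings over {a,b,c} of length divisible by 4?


Track length mod 4: states 0..3, accept at 0
Minimal DFA: 4 states


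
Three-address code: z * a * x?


Break into single-operator statements:
t1 = z * a
t2 = t1 * x


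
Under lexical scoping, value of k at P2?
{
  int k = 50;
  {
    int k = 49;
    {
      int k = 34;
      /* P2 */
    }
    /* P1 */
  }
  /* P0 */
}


k declared in the same block as P2
k = 34


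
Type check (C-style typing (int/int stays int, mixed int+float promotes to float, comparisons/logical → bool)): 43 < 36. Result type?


Operand types: int < int
Rule: comparison yields bool
Result type: bool


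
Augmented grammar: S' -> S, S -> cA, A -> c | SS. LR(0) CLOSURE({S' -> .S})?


Start: S' -> .S
For each item with dot before a nonterminal B, add B -> .γ for every B-production
Closure: [S' -> .S, S -> .cA]


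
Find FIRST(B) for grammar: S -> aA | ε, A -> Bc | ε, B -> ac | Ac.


Per alternative of B: FIRST(ac) = {a}; FIRST(Ac) = {a, c}
FIRST(B) = {a, c}


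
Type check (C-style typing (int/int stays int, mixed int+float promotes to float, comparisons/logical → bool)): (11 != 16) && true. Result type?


Operand types: bool && bool
Rule: logical operators take bool operands and yield bool
Result type: bool


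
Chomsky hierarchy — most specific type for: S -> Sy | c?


Left-linear: every RHS is a terminal or one nonterminal followed by a terminal
Classification: Type 3 (Regular)


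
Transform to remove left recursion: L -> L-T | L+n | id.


Left-recursive alternatives: L-T, L+n; non-recursive: id
Introduce L': L -> idL', L' -> -TL' | +nL' | ε


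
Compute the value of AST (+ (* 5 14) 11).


Evaluate inner: (* 5 14) = 70
Evaluate root: (+ 70 11) = 81
Result: 81


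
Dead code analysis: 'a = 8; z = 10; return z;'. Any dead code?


a is assigned but never read
Dead: 'a = 8'


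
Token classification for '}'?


Pattern: delimiter/punctuation
Type: PUNCTUATION


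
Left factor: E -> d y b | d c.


Common prefix: 'd'
Factored: E -> d E', E' -> y b | c


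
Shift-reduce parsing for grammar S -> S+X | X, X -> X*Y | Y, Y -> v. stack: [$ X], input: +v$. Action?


lookahead ∉ {*} so X won't extend; reduce S -> X
Action: reduce (S -> X)


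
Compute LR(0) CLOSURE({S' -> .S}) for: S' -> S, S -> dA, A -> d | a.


Start: S' -> .S
For each item with dot before a nonterminal B, add B -> .γ for every B-production
Closure: [S' -> .S, S -> .dA]


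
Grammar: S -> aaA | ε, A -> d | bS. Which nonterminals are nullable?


A nonterminal is nullable iff some alternative derives ε (directly, or every symbol in it is nullable)
Nullable: {S}


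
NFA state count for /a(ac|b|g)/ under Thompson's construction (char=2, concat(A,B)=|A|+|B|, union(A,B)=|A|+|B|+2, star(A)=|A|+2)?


Syntax tree has 5 char leaf(s), 2 union(s), 0 star(s)
chars contribute 5×2 = 10; each union adds +2; each star adds +2
Total: 10 + 4 + 0 = 14 states


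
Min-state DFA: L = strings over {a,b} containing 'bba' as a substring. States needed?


KMP-style automaton: 3 progress states + 1 absorbing accept = 4
Minimal DFA: 4 states


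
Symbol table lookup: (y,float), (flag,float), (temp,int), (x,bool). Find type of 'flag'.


Lookup 'flag' → type float


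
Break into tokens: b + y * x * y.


Scan left to right, longest-match per lexeme
Tokens: ID(b), OP(+), ID(y), OP(*), ID(x), OP(*), ID(y)


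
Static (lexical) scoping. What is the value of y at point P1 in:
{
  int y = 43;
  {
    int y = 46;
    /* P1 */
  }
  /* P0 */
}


y declared in the same block as P1
y = 46


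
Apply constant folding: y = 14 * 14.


14 * 14 = 196 at compile time
Optimized: y = 196


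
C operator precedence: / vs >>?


'/' is multiplicative (level 10); '>>' is shift (level 8)
Higher level binds tighter
'/' has higher precedence than '>>'


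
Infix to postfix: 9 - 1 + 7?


Left to right (same or higher precedence on left)
Postfix: 9 1 - 7 +


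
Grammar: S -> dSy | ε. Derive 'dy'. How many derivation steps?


Derivation: S => dSy => dy
Steps: 2


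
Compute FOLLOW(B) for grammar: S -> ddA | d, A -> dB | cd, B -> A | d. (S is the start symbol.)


$ ∈ FOLLOW(S). For each A -> αBβ: add FIRST(β)\{ε} to FOLLOW(B); if β nullable, add FOLLOW(A).
FOLLOW(B) = {$}


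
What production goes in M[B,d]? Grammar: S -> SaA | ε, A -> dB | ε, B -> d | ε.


For [B, d]: 'd' ∈ FIRST(d)
Entry: B -> d


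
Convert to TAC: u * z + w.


Break into single-operator statements:
t1 = u * z
t2 = t1 + w


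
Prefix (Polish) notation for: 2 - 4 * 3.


'*' binds tighter: tree is (- 2 (* 4 3))
Prefix: - 2 * 4 3


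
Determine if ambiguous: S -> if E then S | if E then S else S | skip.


dangling else: 'if E then if E then skip else skip' parses two ways
Ambiguous


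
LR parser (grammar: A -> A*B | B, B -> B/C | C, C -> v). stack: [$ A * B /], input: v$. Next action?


no handle; shift 'v'
Action: shift


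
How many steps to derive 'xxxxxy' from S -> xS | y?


Derivation: S => xS => xxS => xxxS => xxxxS => xxxxxS => xxxxxy
Steps: 6


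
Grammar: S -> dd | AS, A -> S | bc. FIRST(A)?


Per alternative of A: FIRST(S) = {b, d}; FIRST(bc) = {b}
FIRST(A) = {b, d}


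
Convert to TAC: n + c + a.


Break into single-operator statements:
t1 = n + c
t2 = t1 + a


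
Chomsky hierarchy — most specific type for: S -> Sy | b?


Left-linear: every RHS is a terminal or one nonterminal followed by a terminal
Classification: Type 3 (Regular)


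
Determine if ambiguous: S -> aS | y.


right-linear, alternatives start with distinct terminals 'a' vs 'y': unique leftmost derivation
Unambiguous


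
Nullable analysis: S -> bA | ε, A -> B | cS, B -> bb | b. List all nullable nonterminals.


A nonterminal is nullable iff some alternative derives ε (directly, or every symbol in it is nullable)
Nullable: {S}


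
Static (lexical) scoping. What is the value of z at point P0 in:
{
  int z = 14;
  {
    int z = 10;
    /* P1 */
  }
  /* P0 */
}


z declared in the same block as P0
z = 14


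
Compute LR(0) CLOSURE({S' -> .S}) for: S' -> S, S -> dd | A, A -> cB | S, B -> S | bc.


Start: S' -> .S
For each item with dot before a nonterminal B, add B -> .γ for every B-production
Closure: [S' -> .S, S -> .dd, S -> .A, A -> .cB, A -> .S]


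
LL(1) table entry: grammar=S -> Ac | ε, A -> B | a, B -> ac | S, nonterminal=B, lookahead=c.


For [B, c]: 'c' ∈ FIRST(S)
Entry: B -> S


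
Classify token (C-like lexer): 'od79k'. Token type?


Pattern: letter/underscore followed by alphanumerics, not a keyword
Type: IDENTIFIER


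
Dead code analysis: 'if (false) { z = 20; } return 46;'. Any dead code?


condition is constant false, so the whole block is unreachable
Dead: 'if (false) { z = 20; }'


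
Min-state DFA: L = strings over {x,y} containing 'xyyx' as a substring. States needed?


KMP-style automaton: 4 progress states + 1 absorbing accept = 5
Minimal DFA: 5 states


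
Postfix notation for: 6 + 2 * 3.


* has higher precedence, evaluate 2*3 first
Postfix: 6 2 3 * +


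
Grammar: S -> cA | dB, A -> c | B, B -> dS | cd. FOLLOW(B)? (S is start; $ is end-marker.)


$ ∈ FOLLOW(S). For each A -> αBβ: add FIRST(β)\{ε} to FOLLOW(B); if β nullable, add FOLLOW(A).
FOLLOW(B) = {$}


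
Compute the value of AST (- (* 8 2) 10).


Evaluate inner: (* 8 2) = 16
Evaluate root: (- 16 10) = 6
Result: 6


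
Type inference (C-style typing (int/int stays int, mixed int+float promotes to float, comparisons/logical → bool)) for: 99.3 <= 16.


Operand types: float <= int
Rule: comparison yields bool
Result type: bool
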